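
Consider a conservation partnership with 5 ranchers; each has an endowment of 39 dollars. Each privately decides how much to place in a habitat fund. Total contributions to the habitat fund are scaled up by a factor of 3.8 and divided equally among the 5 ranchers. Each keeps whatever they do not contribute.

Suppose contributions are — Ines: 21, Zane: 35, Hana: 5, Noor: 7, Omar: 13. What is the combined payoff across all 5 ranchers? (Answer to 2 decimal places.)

421.80 dollars

Total contributed: 21 + 35 + 5 + 7 + 13 = 81; total kept: 5 × 39 − 81 = 114.
The habitat fund pays out 3.8 × 81 = 307.80 in aggregate.
Group total = 114 + 307.80 = 421.80.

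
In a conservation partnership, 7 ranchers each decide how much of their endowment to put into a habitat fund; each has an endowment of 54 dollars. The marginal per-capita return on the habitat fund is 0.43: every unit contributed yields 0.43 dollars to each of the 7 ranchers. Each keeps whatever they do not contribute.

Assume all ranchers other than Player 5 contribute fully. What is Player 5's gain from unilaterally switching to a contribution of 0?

Switching from a contribution of 54 to 0 lets Player 5 keep an extra 54 dollars, but lowers the habitat fund by 54, which costs Player 5 their own share of that drop: 0.43 × 54 = 23.22.
Net gain = 54 − 23.22 = 30.78. The private return per contributed unit (0.43) is below 1, so free-riding is indeed the best response regardless of what the others do.

30.78 dollars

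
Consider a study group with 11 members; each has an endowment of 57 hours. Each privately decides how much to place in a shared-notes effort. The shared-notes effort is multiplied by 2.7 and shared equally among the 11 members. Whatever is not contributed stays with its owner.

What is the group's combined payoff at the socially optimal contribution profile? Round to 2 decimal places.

Each contributed unit returns 2.700 to the group as a whole (0.2455 to each of 11 players), which exceeds 1, so the social optimum is full contribution: group total = 2.700 × 627 = 1692.90.

1692.90 hours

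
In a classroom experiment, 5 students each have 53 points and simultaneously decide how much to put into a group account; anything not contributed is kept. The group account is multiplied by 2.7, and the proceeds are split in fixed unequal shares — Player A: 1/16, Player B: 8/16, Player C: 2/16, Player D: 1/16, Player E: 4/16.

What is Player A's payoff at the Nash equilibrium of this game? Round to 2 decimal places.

61.94 points

Each unit j contributes comes back to j as 2.7 × (j's share), so j prefers to contribute only if that share exceeds 1/2.7 = 0.3704; otherwise keeping the unit dominates.
Player B alone (share 8/16) is above the threshold, contributing 53; the remaining 4 contribute 0. Total contributed: 53.
Player A keeps 53 and receives 2.7 × 53 × 1/16 = 8.94 from the group account, for a payoff of 61.94.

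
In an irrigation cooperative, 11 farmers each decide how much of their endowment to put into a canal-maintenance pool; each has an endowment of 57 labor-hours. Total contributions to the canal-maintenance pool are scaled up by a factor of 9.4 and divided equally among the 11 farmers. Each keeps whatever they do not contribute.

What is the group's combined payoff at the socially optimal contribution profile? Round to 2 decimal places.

Each contributed unit returns 9.400 to the group as a whole (0.8545 to each of 11 players), which exceeds 1, so the social optimum is full contribution: group total = 9.400 × 627 = 5893.80.

5893.80 labor-hours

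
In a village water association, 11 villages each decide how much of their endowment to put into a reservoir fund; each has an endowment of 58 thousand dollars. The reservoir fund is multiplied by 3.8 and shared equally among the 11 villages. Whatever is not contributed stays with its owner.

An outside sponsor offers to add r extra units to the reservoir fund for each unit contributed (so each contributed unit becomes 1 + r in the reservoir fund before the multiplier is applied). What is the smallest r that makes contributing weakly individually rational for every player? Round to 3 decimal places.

1.895

With matching at rate r, one contributed unit becomes (1 + r) in the reservoir fund and returns 3.8 × (1 + r) / 11 to the contributor.
Setting this equal to 1: 1 + r = 11/3.8 = 2.8947.
So the minimum matching rate is r = 2.8947 − 1 = 1.895.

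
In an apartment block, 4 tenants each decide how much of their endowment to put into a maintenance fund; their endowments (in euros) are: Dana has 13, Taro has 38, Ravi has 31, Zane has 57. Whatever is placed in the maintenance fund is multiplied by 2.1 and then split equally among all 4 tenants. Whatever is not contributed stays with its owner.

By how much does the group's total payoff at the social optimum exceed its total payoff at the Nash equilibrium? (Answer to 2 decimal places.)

The private return per contributed unit is 2.1/4 = 0.5250 < 1 for every player regardless of endowment, so the Nash equilibrium is zero contribution and the group total is Σ E_j = 13 + 38 + 31 + 57 = 139.
Each contributed unit returns 2.100 to the group, so the social optimum is full contribution by everyone: group total = 2.100 × 139 = 291.90.
Efficiency loss = (2.100 − 1) × 139 = 152.90.

152.90 euros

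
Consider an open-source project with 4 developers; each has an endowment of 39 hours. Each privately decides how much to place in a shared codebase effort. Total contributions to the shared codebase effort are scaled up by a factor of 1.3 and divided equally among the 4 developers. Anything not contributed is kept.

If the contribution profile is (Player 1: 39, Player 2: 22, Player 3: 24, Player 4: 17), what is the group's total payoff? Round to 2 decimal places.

186.60 hours

Total contributed: 39 + 22 + 24 + 17 = 102; total kept: 4 × 39 − 102 = 54.
The shared codebase effort pays out 1.3 × 102 = 132.60 in aggregate.
Group total = 54 + 132.60 = 186.60.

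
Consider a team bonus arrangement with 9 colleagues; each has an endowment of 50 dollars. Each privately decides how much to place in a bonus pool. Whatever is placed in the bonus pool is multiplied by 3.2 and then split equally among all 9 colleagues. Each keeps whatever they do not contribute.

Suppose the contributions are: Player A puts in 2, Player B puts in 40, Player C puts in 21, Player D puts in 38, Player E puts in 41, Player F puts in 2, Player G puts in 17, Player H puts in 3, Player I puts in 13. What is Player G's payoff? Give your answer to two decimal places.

Total contributed: 2 + 40 + 21 + 38 + 41 + 2 + 17 + 3 + 13 = 177.
Each receives 3.2 × 177 / 9 = 62.93 from the bonus pool.
Player G keeps 50 − 17 = 33, so Player G's payoff is 33 + 62.93 = 95.93.

95.93 dollars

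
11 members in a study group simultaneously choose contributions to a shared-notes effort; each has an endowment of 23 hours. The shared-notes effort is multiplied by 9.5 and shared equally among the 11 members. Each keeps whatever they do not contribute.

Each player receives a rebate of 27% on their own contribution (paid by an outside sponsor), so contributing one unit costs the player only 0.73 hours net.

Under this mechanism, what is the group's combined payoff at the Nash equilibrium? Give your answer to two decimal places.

2471.81 hours

The effective private return per unit is now (9.5/11) / 0.73 = 1.1831 > 1, so every player's dominant strategy flips to full contribution.
So the Nash equilibrium is full contribution by all 11; the group earns 11 × (23 × 0.27 + 9.5 × 23) = 2471.81.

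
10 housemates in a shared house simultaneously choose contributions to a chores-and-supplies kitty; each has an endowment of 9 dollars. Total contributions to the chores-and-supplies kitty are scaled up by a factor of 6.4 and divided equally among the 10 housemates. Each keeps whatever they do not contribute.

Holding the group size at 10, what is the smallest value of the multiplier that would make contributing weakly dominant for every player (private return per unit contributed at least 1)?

A contributed unit returns (multiplier)/10 to its contributor.
This reaches 1 exactly when the multiplier is 10.

10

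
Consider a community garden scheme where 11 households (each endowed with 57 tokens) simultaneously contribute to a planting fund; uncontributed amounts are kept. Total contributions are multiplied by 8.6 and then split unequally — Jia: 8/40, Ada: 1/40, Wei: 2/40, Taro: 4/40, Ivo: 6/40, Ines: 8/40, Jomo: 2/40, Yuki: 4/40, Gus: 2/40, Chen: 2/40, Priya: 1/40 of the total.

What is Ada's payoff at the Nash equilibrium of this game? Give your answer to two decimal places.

93.77 tokens

A player with share s gets back 8.6·s per unit contributed, so full contribution is dominant for anyone with s > 1/8.6 = 0.1163 and zero contribution is dominant for anyone below.
Jia, Ivo and Ines clear that bar, contributing 57 each; the remaining 8 contribute 0. Total contributed: 171.
Ada keeps 57 and receives 8.6 × 171 × 1/40 = 36.77 from the planting fund, for a payoff of 93.77.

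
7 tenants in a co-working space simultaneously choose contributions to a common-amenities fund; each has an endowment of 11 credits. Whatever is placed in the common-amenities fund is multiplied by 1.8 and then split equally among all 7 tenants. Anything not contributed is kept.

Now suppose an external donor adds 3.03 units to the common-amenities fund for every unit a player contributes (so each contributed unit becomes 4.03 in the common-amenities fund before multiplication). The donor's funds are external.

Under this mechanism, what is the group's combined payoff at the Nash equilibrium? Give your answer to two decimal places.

558.56 credits

With the mechanism, a contributed unit returns 1.8 × 4.03 / 7 = 1.0363 per unit of net cost to the contributor — now above 1 — so contributing fully is weakly dominant for every player.
At the Nash equilibrium everyone contributes 11. Group total payoff = 1.8 × 4.03 × 77 = 558.56.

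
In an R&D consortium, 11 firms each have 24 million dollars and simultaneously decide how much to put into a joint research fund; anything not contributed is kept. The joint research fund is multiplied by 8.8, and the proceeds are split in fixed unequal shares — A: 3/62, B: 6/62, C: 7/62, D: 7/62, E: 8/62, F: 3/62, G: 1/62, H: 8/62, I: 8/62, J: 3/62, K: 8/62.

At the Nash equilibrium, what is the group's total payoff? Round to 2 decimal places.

For player j, contributing a unit is worthwhile iff 8.8 × (j's share) ≥ 1, i.e. iff j's share is at least 0.1136.
E, H, I and K clear that bar, contributing 24 each; the remaining 7 contribute 0. Total contributed: 96.
The joint research fund pays out 8.8 × 96 = 844.80 in total (split across the unequal shares, but the aggregate is all that matters for the group sum).
The 7 free-riders keep 24 each, adding 168. Group total = 168 + 844.80 = 1012.80.

1012.80 million dollars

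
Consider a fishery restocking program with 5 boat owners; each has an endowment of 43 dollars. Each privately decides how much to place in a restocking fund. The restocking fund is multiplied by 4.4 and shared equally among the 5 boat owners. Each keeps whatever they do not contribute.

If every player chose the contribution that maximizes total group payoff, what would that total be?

Each contributed unit returns 4.400 to the group as a whole (0.8800 to each of 5 players), which exceeds 1, so the social optimum is full contribution: group total = 4.400 × 215 = 946.00.

946.00 dollars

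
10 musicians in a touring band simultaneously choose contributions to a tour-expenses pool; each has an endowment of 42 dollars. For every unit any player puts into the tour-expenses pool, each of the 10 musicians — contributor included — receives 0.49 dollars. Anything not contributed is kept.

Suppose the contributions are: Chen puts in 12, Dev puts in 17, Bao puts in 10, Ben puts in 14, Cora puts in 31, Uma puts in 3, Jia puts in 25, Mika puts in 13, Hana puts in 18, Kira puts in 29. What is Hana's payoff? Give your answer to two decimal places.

Total contributed: 12 + 17 + 10 + 14 + 31 + 3 + 25 + 13 + 18 + 29 = 172.
Each receives 0.49 × 172 = 84.28 from the tour-expenses pool.
Hana keeps 42 − 18 = 24, so Hana's payoff is 24 + 84.28 = 108.28.

108.28 dollars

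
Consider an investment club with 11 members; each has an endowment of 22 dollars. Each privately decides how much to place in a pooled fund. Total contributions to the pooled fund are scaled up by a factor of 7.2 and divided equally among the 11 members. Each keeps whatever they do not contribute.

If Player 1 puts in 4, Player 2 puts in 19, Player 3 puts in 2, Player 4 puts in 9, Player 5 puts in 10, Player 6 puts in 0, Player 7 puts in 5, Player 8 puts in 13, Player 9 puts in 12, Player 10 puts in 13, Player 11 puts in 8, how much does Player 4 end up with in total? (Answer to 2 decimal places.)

Total contributed: 4 + 19 + 2 + 9 + 10 + 0 + 5 + 13 + 12 + 13 + 8 = 95.
Each receives 7.2 × 95 / 11 = 62.18 from the pooled fund.
Player 4 keeps 22 − 9 = 13, so Player 4's payoff is 13 + 62.18 = 75.18.

75.18 dollars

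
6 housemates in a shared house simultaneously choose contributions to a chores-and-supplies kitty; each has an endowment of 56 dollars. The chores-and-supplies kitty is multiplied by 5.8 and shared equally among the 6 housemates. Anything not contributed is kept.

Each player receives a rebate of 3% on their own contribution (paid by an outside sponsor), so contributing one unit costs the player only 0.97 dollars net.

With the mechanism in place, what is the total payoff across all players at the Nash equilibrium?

336.00 dollars

With the mechanism, a contributed unit returns (5.8/6) / 0.97 = 0.9966 per unit of net cost — still below 1 — so contributing 0 remains dominant for every player.
Everyone keeps their endowment and the group total is 6 × 56 = 336.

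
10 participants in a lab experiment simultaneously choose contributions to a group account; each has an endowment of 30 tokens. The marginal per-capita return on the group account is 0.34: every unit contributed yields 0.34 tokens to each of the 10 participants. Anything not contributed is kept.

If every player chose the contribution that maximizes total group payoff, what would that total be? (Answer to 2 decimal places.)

Each contributed unit returns 3.400 to the group as a whole (0.34 to each of 10 players), which exceeds 1, so the social optimum is full contribution: group total = 3.400 × 300 = 1020.00.

1020.00 tokens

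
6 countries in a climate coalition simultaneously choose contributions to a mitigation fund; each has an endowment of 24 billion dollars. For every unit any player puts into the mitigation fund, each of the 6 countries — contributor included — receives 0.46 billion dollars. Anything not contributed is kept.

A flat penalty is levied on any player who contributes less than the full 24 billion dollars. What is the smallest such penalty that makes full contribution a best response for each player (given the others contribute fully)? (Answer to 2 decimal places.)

Given the others contribute fully, the best deviation is to contribute 0 (any partial contribution still incurs the fine and gives up units whose private return 0.46 is below 1).
Deviating from 24 to 0 saves 24 billion dollars but forfeits the deviator's share of the drop in the mitigation fund: 0.46 × 24 = 11.04.
So the deviation gain is 24 − 11.04 = 12.96, and the fine must be at least 12.96 billion dollars to wipe it out.

12.96 billion dollars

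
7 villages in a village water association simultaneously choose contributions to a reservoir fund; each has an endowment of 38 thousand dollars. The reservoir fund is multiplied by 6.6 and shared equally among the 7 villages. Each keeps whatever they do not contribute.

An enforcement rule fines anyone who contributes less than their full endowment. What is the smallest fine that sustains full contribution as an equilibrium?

Given the others contribute fully, the best deviation is to contribute 0 (any partial contribution still incurs the fine and gives up units whose private return 0.9429 is below 1).
Deviating from 38 to 0 saves 38 thousand dollars but forfeits the deviator's share of the drop in the reservoir fund: 6.6/7 × 38 = 35.83.
So the deviation gain is 38 − 35.83 = 2.17, and the fine must be at least 2.17 thousand dollars to wipe it out.

2.17 thousand dollars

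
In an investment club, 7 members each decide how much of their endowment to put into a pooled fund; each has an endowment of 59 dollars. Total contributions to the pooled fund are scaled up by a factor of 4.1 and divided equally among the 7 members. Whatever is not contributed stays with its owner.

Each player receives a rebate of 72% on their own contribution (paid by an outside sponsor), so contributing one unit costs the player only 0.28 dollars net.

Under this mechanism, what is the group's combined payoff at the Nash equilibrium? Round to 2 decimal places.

1990.66 dollars

The effective private return per unit is now (4.1/7) / 0.28 = 2.0918 > 1, so every player's dominant strategy flips to full contribution.
At the Nash equilibrium everyone contributes 59. Group total payoff = 7 × (59 × 0.72 + 4.1 × 59) = 1990.66.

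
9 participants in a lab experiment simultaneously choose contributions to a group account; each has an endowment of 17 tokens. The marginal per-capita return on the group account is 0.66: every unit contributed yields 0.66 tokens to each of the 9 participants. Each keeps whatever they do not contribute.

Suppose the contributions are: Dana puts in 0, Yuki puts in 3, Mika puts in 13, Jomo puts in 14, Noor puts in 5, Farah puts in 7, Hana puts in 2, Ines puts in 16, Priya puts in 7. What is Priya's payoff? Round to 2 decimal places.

54.22 tokens

Total contributed: 0 + 3 + 13 + 14 + 5 + 7 + 2 + 16 + 7 = 67.
Each receives 0.66 × 67 = 44.22 from the group account.
Priya keeps 17 − 7 = 10, so Priya's payoff is 10 + 44.22 = 54.22.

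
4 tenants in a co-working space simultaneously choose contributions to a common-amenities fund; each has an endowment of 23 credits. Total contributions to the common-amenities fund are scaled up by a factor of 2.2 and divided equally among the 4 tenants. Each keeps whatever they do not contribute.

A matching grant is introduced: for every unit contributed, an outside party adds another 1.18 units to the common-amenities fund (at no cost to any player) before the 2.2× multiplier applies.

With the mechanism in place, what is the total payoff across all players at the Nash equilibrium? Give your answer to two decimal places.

With the mechanism, a contributed unit returns 2.2 × 2.18 / 4 = 1.1990 per unit of net cost to the contributor — now above 1 — so contributing fully is weakly dominant for every player.
At the Nash equilibrium everyone contributes 23. Group total payoff = 2.2 × 2.18 × 92 = 441.23.

441.23 credits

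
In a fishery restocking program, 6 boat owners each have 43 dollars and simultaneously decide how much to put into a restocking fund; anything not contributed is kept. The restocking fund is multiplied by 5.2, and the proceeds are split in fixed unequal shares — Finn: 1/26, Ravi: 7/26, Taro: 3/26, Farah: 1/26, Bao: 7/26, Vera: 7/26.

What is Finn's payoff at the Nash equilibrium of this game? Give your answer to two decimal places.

Each unit j contributes comes back to j as 5.2 × (j's share), so j prefers to contribute only if that share exceeds 1/5.2 = 0.1923; otherwise keeping the unit dominates.
Ravi, Bao and Vera are above the threshold, contributing 43 each; the remaining 3 contribute 0. Total contributed: 129.
Finn keeps 43 and receives 5.2 × 129 × 1/26 = 25.80 from the restocking fund, for a payoff of 68.80.

68.80 dollars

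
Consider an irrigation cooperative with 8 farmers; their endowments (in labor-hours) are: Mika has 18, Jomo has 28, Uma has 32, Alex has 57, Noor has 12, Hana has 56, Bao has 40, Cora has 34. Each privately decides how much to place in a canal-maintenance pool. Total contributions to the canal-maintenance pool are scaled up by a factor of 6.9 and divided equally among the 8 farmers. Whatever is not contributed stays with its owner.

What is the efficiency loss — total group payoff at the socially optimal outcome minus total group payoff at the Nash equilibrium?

1634.30 labor-hours

The private return per contributed unit is 6.9/8 = 0.8625 < 1 for every player regardless of endowment, so the Nash equilibrium is zero contribution and the group total is Σ E_j = 18 + 28 + 32 + 57 + 12 + 56 + 40 + 34 = 277.
Each contributed unit returns 6.900 to the group, so the social optimum is full contribution by everyone: group total = 6.900 × 277 = 1911.30.
Efficiency loss = (6.900 − 1) × 277 = 1634.30.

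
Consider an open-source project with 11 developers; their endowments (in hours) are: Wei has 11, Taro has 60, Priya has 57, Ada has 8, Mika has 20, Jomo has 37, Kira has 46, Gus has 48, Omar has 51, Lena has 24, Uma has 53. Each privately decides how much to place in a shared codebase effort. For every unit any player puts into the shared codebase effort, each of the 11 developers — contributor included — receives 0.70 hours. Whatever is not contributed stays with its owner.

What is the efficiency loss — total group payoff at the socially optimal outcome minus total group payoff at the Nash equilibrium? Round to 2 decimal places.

2780.50 hours

The private return per contributed unit is 0.70 < 1 for everyone, so the Nash equilibrium is zero contribution and the group total is Σ E_j = 11 + 60 + 57 + 8 + 20 + 37 + 46 + 48 + 51 + 24 + 53 = 415.
Each contributed unit returns 7.700 to the group, so the social optimum is full contribution by everyone: group total = 7.700 × 415 = 3195.50.
Efficiency loss = (7.700 − 1) × 415 = 2780.50.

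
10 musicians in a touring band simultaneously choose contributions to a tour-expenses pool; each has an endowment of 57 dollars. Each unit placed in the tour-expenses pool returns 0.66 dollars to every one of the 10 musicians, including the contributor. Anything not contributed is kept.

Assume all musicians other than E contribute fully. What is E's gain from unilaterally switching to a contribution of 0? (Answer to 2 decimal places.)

Switching from a contribution of 57 to 0 lets E keep an extra 57 dollars, but lowers the tour-expenses pool by 57, which costs E their own share of that drop: 0.66 × 57 = 37.62.
Net gain = 57 − 37.62 = 19.38. The private return per contributed unit (0.66) is below 1, so free-riding is indeed the best response regardless of what the others do.

19.38 dollars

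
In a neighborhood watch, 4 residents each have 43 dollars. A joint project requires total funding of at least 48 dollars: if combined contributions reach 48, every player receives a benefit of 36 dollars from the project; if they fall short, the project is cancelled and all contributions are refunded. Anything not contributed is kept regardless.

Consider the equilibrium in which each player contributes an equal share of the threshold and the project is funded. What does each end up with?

67 dollars

Equal share of the threshold: 48/4 = 12.
At this profile no one gains by cutting their contribution: any cut drops the total below 48, the project is cancelled, contributions are refunded, and the deviator ends with 43, which is less than 43 − 12 + 36 = 67. Contributing more than 12 just wastes the excess. So contributing exactly 12 is a best response.
Each player's payoff: 43 − 12 + 36 = 67.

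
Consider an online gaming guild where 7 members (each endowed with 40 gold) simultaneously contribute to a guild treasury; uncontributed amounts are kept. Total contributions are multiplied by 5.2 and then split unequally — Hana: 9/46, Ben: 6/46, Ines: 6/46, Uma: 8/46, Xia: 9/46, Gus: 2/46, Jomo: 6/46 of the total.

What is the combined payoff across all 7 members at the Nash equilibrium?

616.00 gold

For player j, contributing a unit is worthwhile iff 5.2 × (j's share) ≥ 1, i.e. iff j's share is at least 0.1923.
The shares above 0.1923 belong to Hana and Xia, contributing 40 each; the remaining 5 contribute 0. Total contributed: 80.
The guild treasury pays out 5.2 × 80 = 416.00 in total (split across the unequal shares, but the aggregate is all that matters for the group sum).
The 5 free-riders keep 40 each, adding 200. Group total = 200 + 416.00 = 616.00.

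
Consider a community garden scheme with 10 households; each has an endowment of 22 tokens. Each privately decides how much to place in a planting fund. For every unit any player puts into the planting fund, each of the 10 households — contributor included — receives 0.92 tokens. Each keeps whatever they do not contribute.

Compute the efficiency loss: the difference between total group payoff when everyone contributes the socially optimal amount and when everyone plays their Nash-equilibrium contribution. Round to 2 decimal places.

The private return per contributed unit is 0.92 < 1, so contributing 0 is dominant for every player. At the Nash equilibrium everyone keeps their 22, and the group total is 10 × 22 = 220.
Each contributed unit returns 9.200 to the group as a whole (0.92 to each of 10 players), which exceeds 1, so the social optimum is full contribution: group total = 9.200 × 220 = 2024.00.
Efficiency loss = 2024.00 − 220 = 1804.00.

1804.00 tokens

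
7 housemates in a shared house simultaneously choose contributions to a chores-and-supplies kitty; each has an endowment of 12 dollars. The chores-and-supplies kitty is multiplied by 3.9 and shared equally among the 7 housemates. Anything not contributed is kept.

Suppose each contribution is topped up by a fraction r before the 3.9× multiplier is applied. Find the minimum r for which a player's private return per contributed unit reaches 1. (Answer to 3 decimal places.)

With matching at rate r, one contributed unit becomes (1 + r) in the chores-and-supplies kitty and returns 3.9 × (1 + r) / 7 to the contributor.
Setting this equal to 1: 1 + r = 7/3.9 = 1.7949.
So the minimum matching rate is r = 1.7949 − 1 = 0.795.

0.795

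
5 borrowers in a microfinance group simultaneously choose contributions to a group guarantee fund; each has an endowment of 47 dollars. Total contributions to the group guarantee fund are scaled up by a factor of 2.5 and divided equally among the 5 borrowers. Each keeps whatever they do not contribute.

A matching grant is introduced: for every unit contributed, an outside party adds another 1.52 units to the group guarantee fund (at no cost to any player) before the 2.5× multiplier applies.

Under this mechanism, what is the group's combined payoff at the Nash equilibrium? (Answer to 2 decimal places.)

1480.50 dollars

The effective private return per unit is now 2.5 × 2.52 / 5 = 1.2600 > 1, so every player's dominant strategy flips to full contribution.
At the Nash equilibrium everyone contributes 47. Group total payoff = 2.5 × 2.52 × 235 = 1480.50.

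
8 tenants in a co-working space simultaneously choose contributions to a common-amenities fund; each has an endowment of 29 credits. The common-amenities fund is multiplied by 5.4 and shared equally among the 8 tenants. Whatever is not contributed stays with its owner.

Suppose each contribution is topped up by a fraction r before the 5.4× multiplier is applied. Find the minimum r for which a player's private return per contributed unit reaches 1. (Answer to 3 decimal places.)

With matching at rate r, one contributed unit becomes (1 + r) in the common-amenities fund and returns 5.4 × (1 + r) / 8 to the contributor.
Setting this equal to 1: 1 + r = 8/5.4 = 1.4815.
So the minimum matching rate is r = 1.4815 − 1 = 0.481.

0.481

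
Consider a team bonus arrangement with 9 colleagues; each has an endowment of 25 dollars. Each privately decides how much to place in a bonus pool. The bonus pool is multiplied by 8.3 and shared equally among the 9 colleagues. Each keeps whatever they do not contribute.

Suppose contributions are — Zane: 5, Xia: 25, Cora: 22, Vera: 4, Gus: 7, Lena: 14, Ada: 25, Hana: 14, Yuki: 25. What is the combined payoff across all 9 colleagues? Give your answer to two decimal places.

1254.30 dollars

Total contributed: 5 + 25 + 22 + 4 + 7 + 14 + 25 + 14 + 25 = 141; total kept: 9 × 25 − 141 = 84.
The bonus pool pays out 8.3 × 141 = 1170.30 in aggregate.
Group total = 84 + 1170.30 = 1254.30.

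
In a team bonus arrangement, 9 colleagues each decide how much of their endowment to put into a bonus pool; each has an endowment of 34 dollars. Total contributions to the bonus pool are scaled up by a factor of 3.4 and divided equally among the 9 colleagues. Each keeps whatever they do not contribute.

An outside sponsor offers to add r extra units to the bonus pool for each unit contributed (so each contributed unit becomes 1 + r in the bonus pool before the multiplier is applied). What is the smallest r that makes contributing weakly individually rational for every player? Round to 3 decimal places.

With matching at rate r, one contributed unit becomes (1 + r) in the bonus pool and returns 3.4 × (1 + r) / 9 to the contributor.
Setting this equal to 1: 1 + r = 9/3.4 = 2.6471.
So the minimum matching rate is r = 2.6471 − 1 = 1.647.

1.647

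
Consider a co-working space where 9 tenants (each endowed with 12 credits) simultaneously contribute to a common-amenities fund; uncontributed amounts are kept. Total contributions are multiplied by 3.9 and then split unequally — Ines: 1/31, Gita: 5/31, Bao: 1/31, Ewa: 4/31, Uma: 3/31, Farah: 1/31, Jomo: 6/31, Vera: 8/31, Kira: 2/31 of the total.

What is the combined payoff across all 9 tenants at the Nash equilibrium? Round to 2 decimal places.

A player with share s gets back 3.9·s per unit contributed, so full contribution is dominant for anyone with s > 1/3.9 = 0.2564 and zero contribution is dominant for anyone below.
Vera alone (share 8/31) is above the threshold, contributing 12; the remaining 8 contribute 0. Total contributed: 12.
The common-amenities fund pays out 3.9 × 12 = 46.80 in total (split across the unequal shares, but the aggregate is all that matters for the group sum).
The 8 free-riders keep 12 each, adding 96. Group total = 96 + 46.80 = 142.80.

142.80 credits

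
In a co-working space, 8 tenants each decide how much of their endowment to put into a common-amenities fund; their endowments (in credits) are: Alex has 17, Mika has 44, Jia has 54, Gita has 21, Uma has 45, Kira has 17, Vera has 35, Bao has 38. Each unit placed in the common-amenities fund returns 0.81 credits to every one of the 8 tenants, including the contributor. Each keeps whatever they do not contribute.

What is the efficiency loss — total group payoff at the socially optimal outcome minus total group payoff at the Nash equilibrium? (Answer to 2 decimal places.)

1485.08 credits

The private return per contributed unit is 0.81 < 1 for everyone, so the Nash equilibrium is zero contribution and the group total is Σ E_j = 17 + 44 + 54 + 21 + 45 + 17 + 35 + 38 = 271.
Each contributed unit returns 6.480 to the group, so the social optimum is full contribution by everyone: group total = 6.480 × 271 = 1756.08.
Efficiency loss = (6.480 − 1) × 271 = 1485.08.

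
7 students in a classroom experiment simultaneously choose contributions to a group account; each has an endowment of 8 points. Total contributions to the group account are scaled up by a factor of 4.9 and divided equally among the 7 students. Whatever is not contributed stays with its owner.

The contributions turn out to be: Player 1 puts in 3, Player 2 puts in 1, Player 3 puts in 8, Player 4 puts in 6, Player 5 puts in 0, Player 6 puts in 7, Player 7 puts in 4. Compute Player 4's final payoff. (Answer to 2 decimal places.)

22.30 points

Total contributed: 3 + 1 + 8 + 6 + 0 + 7 + 4 = 29.
Each receives 4.9 × 29 / 7 = 20.30 from the group account.
Player 4 keeps 8 − 6 = 2, so Player 4's payoff is 2 + 20.30 = 22.30.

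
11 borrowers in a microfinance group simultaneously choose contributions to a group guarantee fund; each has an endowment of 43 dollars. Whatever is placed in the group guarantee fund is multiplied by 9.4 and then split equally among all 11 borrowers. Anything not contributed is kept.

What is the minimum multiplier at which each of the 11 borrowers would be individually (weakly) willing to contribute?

A contributed unit returns (multiplier)/11 to its contributor.
This reaches 1 exactly when the multiplier is 11.

11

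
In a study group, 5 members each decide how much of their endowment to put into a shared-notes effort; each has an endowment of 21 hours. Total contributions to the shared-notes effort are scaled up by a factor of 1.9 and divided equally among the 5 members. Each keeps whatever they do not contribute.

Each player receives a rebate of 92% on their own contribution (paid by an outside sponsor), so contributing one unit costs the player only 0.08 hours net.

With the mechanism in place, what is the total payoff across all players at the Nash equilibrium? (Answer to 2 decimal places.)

Under the mechanism each unit contributed yields (1.9/5) / 0.08 = 4.7500 back to its contributor per unit of net cost, which exceeds 1, making full contribution the dominant choice for everyone.
At the Nash equilibrium everyone contributes 21. Group total payoff = 5 × (21 × 0.92 + 1.9 × 21) = 296.10.

296.10 hours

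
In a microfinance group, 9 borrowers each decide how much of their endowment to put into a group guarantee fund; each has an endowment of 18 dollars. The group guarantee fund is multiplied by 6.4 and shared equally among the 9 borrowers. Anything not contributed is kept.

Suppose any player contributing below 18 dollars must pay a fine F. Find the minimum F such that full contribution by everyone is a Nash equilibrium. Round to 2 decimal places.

Given the others contribute fully, the best deviation is to contribute 0 (any partial contribution still incurs the fine and gives up units whose private return 0.7111 is below 1).
Deviating from 18 to 0 saves 18 dollars but forfeits the deviator's share of the drop in the group guarantee fund: 6.4/9 × 18 = 12.80.
So the deviation gain is 18 − 12.80 = 5.20, and the fine must be at least 5.20 dollars to wipe it out.

5.20 dollars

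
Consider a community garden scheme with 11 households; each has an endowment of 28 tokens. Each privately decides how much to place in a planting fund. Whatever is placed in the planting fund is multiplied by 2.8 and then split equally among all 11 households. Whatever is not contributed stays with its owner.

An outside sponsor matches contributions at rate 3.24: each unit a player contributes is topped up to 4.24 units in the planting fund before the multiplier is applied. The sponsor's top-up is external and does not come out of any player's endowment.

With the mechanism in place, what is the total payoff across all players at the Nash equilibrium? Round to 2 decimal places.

3656.58 tokens

The effective private return per unit is now 2.8 × 4.24 / 11 = 1.0793 > 1, so every player's dominant strategy flips to full contribution.
So the Nash equilibrium is full contribution by all 11; the group earns 2.8 × 4.24 × 308 = 3656.58.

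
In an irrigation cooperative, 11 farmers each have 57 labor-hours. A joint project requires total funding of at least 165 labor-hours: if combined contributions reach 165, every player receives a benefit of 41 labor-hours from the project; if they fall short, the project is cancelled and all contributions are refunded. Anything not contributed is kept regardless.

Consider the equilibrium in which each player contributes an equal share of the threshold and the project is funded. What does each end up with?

Equal share of the threshold: 165/11 = 15.
At this profile no one gains by cutting their contribution: any cut drops the total below 165, the project is cancelled, contributions are refunded, and the deviator ends with 57, which is less than 57 − 15 + 41 = 83. Contributing more than 15 just wastes the excess. So contributing exactly 15 is a best response.
Each player's payoff: 57 − 15 + 41 = 83.

83 labor-hours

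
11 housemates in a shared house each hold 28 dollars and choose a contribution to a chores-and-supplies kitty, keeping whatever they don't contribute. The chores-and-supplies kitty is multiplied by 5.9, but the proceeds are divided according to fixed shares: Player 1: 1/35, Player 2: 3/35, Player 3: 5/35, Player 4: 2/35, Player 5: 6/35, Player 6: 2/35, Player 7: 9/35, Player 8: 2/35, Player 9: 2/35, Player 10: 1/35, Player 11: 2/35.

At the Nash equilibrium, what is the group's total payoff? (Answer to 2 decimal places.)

A player with share s gets back 5.9·s per unit contributed, so full contribution is dominant for anyone with s > 1/5.9 = 0.1695 and zero contribution is dominant for anyone below.
The shares above 0.1695 belong to Player 5 and Player 7, contributing 28 each; the remaining 9 contribute 0. Total contributed: 56.
The chores-and-supplies kitty pays out 5.9 × 56 = 330.40 in total (split across the unequal shares, but the aggregate is all that matters for the group sum).
The 9 free-riders keep 28 each, adding 252. Group total = 252 + 330.40 = 582.40.

582.40 dollars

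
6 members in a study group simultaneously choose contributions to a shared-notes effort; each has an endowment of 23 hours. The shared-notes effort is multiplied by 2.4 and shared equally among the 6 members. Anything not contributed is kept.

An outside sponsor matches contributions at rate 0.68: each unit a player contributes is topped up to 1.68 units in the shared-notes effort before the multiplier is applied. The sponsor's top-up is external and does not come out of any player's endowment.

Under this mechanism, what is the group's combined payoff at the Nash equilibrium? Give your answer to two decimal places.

The effective private return is 2.4 × 1.68 / 6 = 0.6720, which is still under 1, so the mechanism doesn't change anyone's dominant strategy: zero contribution.
Everyone keeps their endowment and the group total is 6 × 23 = 138.

138.00 hours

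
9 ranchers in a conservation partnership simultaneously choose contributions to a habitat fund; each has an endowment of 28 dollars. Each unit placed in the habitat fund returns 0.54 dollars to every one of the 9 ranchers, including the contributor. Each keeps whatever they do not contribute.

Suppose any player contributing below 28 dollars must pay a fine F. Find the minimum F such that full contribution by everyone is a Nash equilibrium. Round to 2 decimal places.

12.88 dollars

Given the others contribute fully, the best deviation is to contribute 0 (any partial contribution still incurs the fine and gives up units whose private return 0.54 is below 1).
Deviating from 28 to 0 saves 28 dollars but forfeits the deviator's share of the drop in the habitat fund: 0.54 × 28 = 15.12.
So the deviation gain is 28 − 15.12 = 12.88, and the fine must be at least 12.88 dollars to wipe it out.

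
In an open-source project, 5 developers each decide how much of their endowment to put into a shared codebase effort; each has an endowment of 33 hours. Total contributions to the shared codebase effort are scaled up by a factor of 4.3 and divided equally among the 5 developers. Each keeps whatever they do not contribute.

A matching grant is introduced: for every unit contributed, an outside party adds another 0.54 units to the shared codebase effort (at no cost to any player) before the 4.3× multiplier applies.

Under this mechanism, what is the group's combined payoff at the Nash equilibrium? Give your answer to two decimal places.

1092.63 hours

Under the mechanism each unit contributed yields 4.3 × 1.54 / 5 = 1.3244 back to its contributor per unit of net cost, which exceeds 1, making full contribution the dominant choice for everyone.
At the Nash equilibrium everyone contributes 33. Group total payoff = 4.3 × 1.54 × 165 = 1092.63.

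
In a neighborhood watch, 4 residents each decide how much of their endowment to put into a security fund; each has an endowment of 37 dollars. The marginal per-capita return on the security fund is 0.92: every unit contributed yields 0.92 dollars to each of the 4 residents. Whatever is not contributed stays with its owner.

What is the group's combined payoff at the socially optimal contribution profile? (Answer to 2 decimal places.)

544.64 dollars

Each contributed unit returns 3.680 to the group as a whole (0.92 to each of 4 players), which exceeds 1, so the social optimum is full contribution: group total = 3.680 × 148 = 544.64.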